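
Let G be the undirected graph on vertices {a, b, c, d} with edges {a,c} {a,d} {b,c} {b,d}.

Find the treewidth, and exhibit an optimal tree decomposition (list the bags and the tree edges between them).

Every bag has size at most 3, so the width is 3 − 1 = 2 and tw(G) ≤ 2. The edges a–d–b–c–a form a cycle, so G is not a tree and its treewidth is at least 2. Hence tw(G) = 2 exactly.

Treewidth 2.
One optimal decomposition is:
Bags: B1 = {a, b, d}  B2 = {a, b, c}
Tree: B1–B2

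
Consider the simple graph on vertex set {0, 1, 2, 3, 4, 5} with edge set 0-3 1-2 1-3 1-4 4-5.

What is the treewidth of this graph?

A width-1 tree decomposition is:
Bags: B1 = {4, 5}  B2 = {1, 4}  B3 = {1, 3}  B4 = {1, 2}  B5 = {0, 3}
Tree: B1–B2, B2–B3, B2–B4, B3–B5
The largest bag has 2 vertices, giving width 1; this decomposition certifies tw(G) ≤ 1. Since G has at least one edge (e.g. 4–5), it is not an edgeless graph, so tw(G) ≥ 1. The upper and lower bounds meet at 1, so that is the treewidth.

1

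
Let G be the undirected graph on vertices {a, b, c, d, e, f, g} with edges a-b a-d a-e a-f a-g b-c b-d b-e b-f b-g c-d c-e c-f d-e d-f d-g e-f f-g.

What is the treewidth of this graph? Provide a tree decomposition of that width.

Each bag holds 5 vertices, so the decomposition has width 4, which upper-bounds the treewidth. Conversely, {a, b, d, f, g} is a clique of size 5, and the vertices of any clique must share a bag in every tree decomposition; so some bag has ≥ 5 vertices and tw(G) ≥ 4. Therefore the treewidth is 4.

Treewidth 4.
One such decomposition:
Bags: B1 = {a, b, d, e, f}  B2 = {a, b, d, f, g}  B3 = {b, c, d, e, f}
Tree: B1–B2, B1–B3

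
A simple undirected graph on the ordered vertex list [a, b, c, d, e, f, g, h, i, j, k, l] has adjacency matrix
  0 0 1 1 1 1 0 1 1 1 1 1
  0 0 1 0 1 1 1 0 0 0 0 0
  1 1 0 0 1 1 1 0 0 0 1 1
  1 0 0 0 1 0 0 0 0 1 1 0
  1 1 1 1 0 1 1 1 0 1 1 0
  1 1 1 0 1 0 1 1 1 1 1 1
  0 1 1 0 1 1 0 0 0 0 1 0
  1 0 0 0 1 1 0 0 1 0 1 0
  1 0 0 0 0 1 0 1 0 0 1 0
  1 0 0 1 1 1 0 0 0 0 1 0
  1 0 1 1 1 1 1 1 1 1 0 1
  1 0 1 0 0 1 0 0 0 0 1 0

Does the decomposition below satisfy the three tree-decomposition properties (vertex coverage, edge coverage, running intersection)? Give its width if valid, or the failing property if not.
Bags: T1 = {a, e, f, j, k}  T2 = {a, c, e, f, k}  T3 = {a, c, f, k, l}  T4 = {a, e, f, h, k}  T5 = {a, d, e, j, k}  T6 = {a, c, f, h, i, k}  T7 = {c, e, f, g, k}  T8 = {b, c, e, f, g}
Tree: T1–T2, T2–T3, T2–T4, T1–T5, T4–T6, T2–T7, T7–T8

A tree decomposition must satisfy three properties: every vertex lies in some bag; for every edge, both endpoints lie together in some bag; and for every vertex, the bags containing it form a connected subtree. Here bags containing vertex c are not connected in the tree, so the decomposition is invalid.

No — bags containing vertex c are not connected in the tree.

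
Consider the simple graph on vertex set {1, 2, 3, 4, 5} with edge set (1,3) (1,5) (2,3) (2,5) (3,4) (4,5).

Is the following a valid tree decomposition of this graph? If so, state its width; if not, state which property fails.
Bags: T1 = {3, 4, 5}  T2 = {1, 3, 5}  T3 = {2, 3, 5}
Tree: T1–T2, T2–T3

Checking the three conditions: (i) the bags cover all of {1, 2, 3, 4, 5}; (ii) for each edge, some bag contains both endpoints; (iii) the bags containing any fixed vertex form a subtree. All hold, so the decomposition is valid with width 3 − 1 = 2.

Yes; width 2.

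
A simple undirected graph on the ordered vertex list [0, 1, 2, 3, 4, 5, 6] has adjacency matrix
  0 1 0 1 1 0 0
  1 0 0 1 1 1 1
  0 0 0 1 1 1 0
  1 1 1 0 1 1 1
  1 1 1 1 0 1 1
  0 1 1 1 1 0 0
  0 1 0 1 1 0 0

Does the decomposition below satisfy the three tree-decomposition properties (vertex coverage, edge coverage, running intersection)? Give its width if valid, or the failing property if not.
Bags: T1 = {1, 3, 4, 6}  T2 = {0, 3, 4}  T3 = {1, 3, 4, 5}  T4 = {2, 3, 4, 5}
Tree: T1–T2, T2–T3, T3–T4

A tree decomposition must satisfy three properties: every vertex lies in some bag; for every edge, both endpoints lie together in some bag; and for every vertex, the bags containing it form a connected subtree. Here edge (1,0) lies in no bag, so the decomposition is invalid.

No — edge (1,0) lies in no bag.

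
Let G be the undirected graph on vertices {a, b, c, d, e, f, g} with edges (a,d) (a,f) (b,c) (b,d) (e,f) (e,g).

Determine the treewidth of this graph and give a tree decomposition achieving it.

The largest bag has 2 vertices, giving width 1; this decomposition certifies tw(G) ≤ 1. G has an edge, so its treewidth is at least 1. Hence tw(G) = 1 exactly.

Treewidth 1.
Bags: B1 = {b, c}  B2 = {b, d}  B3 = {a, d}  B4 = {a, f}  B5 = {e, f}  B6 = {e, g}
Tree: B1–B2, B2–B3, B3–B4, B4–B5, B5–B6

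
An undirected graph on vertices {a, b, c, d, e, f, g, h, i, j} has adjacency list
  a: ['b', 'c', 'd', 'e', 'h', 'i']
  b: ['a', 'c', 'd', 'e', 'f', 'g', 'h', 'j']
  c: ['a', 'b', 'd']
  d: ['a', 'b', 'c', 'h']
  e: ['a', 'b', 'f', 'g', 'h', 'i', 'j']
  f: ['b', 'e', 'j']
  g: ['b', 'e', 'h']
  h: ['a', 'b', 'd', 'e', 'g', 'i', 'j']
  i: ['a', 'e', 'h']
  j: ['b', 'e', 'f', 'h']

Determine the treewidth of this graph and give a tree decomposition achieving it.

Each bag holds 4 vertices, so the decomposition has width 3, which upper-bounds the treewidth. For the lower bound, the 4 vertices {a, b, d, h} are pairwise adjacent, and any tree decomposition puts a clique entirely inside one bag — forcing width ≥ 3. Therefore the treewidth is 3.

Treewidth 3.
One optimal decomposition is:
Bags: B1 = {a, e, h, i}  B2 = {a, b, e, h}  B3 = {b, e, h, j}  B4 = {a, b, d, h}  B5 = {b, e, g, h}  B6 = {b, e, f, j}  B7 = {a, b, c, d}
Tree: B1–B2, B2–B3, B2–B4, B3–B5, B3–B6, B4–B7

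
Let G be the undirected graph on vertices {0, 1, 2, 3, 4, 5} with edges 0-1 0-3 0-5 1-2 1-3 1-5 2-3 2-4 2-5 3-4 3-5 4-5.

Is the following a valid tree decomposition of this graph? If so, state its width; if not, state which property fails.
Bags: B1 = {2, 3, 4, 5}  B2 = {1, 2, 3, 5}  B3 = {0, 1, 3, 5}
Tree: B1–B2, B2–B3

Yes; width 3.

Vertex coverage: the bags together contain {0, 1, 2, 3, 4, 5}, the full vertex set. Edge coverage: each edge of G has both endpoints in at least one bag. Running intersection: for every vertex, the bags containing it form a connected subtree. All three properties hold, so this is a valid tree decomposition of width max|bag| − 1 = 3, and hence tw(G) ≤ 3.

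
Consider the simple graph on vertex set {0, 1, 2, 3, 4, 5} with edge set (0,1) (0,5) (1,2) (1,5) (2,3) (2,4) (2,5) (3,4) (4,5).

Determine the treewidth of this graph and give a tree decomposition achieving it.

The largest bag has 3 vertices, giving width 2; this decomposition certifies tw(G) ≤ 2. On the other hand G contains the 3-clique {0, 1, 5}. A clique must lie in a single bag of any decomposition, so no decomposition can have width below 2. Combining the bounds, tw(G) = 2.

Treewidth 2.
One such decomposition:
Bags: B1 = {0, 1, 5}  B2 = {1, 2, 5}  B3 = {2, 4, 5}  B4 = {2, 3, 4}
Tree: B1–B2, B2–B3, B3–B4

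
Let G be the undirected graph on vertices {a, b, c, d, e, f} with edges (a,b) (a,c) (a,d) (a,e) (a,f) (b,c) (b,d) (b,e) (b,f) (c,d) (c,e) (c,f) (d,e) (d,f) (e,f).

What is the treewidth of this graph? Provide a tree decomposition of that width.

A single bag containing all 6 vertices is trivially a valid decomposition of width 5. On the other hand G contains the 6-clique {a, b, c, d, e, f}. A clique must lie in a single bag of any decomposition, so no decomposition can have width below 5. Hence tw(G) = 5 exactly.

Treewidth 5.
One such decomposition:
Bags: B1 = {a, b, c, d, e, f}
Tree: (single bag)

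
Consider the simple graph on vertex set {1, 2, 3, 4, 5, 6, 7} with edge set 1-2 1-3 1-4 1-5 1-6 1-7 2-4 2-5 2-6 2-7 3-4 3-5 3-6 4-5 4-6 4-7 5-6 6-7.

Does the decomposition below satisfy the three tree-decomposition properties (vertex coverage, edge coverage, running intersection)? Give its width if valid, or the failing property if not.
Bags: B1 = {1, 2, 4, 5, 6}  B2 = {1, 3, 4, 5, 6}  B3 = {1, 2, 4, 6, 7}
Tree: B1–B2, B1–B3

Yes; width 4.

Every vertex of G appears in some bag (union = {1, 2, 3, 4, 5, 6, 7}); every edge is covered by a bag; and for each vertex v the set of bags containing v is connected in the bag tree. The decomposition is therefore valid. The largest bag has 5 vertices, so the width is 4.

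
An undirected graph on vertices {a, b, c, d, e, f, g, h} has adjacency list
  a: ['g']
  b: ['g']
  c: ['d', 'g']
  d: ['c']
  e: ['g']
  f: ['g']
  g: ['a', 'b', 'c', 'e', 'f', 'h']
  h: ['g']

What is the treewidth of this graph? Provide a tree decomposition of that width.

Every bag has size at most 2, so the width is 2 − 1 = 1 and tw(G) ≤ 1. G has an edge, so its treewidth is at least 1. Combining the bounds, tw(G) = 1.

Treewidth 1.
One such decomposition:
Bags: B1 = {f, g}  B2 = {e, g}  B3 = {g, h}  B4 = {c, g}  B5 = {a, g}  B6 = {c, d}  B7 = {b, g}
Tree: B1–B2, B1–B3, B2–B4, B2–B5, B4–B6, B3–B7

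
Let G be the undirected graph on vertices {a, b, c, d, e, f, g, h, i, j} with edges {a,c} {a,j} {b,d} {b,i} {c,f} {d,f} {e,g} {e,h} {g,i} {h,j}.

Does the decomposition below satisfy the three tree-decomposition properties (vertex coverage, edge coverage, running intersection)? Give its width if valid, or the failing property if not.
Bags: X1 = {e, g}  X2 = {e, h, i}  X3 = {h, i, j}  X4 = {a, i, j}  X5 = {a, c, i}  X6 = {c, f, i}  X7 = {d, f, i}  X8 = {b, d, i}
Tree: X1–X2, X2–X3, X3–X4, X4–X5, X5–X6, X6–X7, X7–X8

A tree decomposition must satisfy three properties: every vertex lies in some bag; for every edge, both endpoints lie together in some bag; and for every vertex, the bags containing it form a connected subtree. Here edge (i,g) lies in no bag, so the decomposition is invalid.

No — edge (i,g) lies in no bag.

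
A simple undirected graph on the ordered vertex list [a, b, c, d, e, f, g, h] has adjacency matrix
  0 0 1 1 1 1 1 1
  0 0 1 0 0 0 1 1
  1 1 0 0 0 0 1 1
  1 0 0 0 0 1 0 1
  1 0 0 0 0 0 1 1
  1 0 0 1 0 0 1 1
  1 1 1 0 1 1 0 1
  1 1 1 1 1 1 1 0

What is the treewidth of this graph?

A width-3 tree decomposition is:
Bags: B1 = {b, c, g, h}  B2 = {a, c, g, h}  B3 = {a, e, g, h}  B4 = {a, f, g, h}  B5 = {a, d, f, h}
Tree: B1–B2, B2–B3, B2–B4, B4–B5
The largest bag has 4 vertices, giving width 3; this decomposition certifies tw(G) ≤ 3. On the other hand G contains the 4-clique {a, d, f, h}. A clique must lie in a single bag of any decomposition, so no decomposition can have width below 3. Combining the bounds, tw(G) = 3.

3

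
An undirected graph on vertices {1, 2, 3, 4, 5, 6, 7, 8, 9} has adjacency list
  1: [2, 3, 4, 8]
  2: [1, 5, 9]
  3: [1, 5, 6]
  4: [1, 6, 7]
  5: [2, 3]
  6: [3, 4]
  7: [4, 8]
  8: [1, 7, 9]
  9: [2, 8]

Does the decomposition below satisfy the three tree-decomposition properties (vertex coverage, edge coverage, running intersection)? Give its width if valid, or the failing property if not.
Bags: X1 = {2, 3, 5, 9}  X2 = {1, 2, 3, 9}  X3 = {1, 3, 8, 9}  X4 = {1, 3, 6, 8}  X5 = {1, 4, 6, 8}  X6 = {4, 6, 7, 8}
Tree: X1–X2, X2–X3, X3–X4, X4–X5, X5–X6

Yes; width 3.

Vertex coverage: the bags together contain {1, 2, 3, 4, 5, 6, 7, 8, 9}, the full vertex set. Edge coverage: each edge of G has both endpoints in at least one bag. Running intersection: for every vertex, the bags containing it form a connected subtree. All three properties hold, so this is a valid tree decomposition of width max|bag| − 1 = 3, and hence tw(G) ≤ 3.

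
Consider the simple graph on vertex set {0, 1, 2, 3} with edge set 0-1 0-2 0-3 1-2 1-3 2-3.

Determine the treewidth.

A width-3 tree decomposition is:
Bags: B1 = {0, 1, 2, 3}
Tree: (single bag)
With just one bag of size 4, the width is 4 − 1 = 3, so tw(G) ≤ 3. On the other hand G contains the 4-clique {0, 1, 2, 3}. A clique must lie in a single bag of any decomposition, so no decomposition can have width below 3. Hence tw(G) = 3 exactly.

3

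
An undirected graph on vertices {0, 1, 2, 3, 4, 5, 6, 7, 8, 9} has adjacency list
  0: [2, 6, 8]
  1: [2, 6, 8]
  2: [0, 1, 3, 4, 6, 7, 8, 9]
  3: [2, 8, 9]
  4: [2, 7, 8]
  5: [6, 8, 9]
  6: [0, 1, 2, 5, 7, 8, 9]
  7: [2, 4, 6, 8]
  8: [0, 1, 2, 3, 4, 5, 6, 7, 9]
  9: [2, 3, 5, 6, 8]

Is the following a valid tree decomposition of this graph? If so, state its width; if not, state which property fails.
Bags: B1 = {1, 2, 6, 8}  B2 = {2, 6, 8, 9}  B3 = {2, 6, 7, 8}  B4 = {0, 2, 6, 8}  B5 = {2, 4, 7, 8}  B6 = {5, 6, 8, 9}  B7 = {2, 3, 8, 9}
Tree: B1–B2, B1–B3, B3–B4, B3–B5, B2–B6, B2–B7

Yes; width 3.

Checking the three conditions: (i) the bags cover all of {0, 1, 2, 3, 4, 5, 6, 7, 8, 9}; (ii) for each edge, some bag contains both endpoints; (iii) the bags containing any fixed vertex form a subtree. All hold, so the decomposition is valid with width 4 − 1 = 3.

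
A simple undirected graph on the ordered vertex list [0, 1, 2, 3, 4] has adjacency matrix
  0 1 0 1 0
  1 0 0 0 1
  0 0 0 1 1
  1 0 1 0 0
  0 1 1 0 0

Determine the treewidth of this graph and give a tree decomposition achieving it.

Treewidth 2.
One such decomposition:
Bags: B1 = {1, 2, 4}  B2 = {0, 1, 2}  B3 = {0, 2, 3}
Tree: B1–B2, B2–B3

Each bag holds 3 vertices, so the decomposition has width 2, which upper-bounds the treewidth. The edges 2–4–1–0–3–2 form a cycle, so G is not a tree and its treewidth is at least 2. Combining the bounds, tw(G) = 2.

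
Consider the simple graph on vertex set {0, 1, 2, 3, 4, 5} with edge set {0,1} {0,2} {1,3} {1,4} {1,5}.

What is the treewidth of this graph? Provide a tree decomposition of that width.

Every bag has size at most 2, so the width is 2 − 1 = 1 and tw(G) ≤ 1. G has an edge, so its treewidth is at least 1. Combining the bounds, tw(G) = 1.

Treewidth 1.
One optimal decomposition is:
Bags: B1 = {1, 4}  B2 = {0, 1}  B3 = {1, 3}  B4 = {1, 5}  B5 = {0, 2}
Tree: B1–B2, B2–B3, B1–B4, B2–B5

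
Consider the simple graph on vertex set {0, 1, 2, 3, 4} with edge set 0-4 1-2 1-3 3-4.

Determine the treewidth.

1

A width-1 tree decomposition is:
Bags: B1 = {1, 2}  B2 = {1, 3}  B3 = {3, 4}  B4 = {0, 4}
Tree: B1–B2, B2–B3, B3–B4
Each bag holds 2 vertices, so the decomposition has width 1, which upper-bounds the treewidth. G has an edge, so its treewidth is at least 1. Combining the bounds, tw(G) = 1.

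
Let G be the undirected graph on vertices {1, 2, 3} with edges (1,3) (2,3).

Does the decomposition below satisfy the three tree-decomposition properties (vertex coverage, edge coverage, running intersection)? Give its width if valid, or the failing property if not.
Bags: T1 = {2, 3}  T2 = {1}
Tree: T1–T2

A tree decomposition must satisfy three properties: every vertex lies in some bag; for every edge, both endpoints lie together in some bag; and for every vertex, the bags containing it form a connected subtree. Here edge (3,1) lies in no bag, so the decomposition is invalid.

No — edge (3,1) lies in no bag.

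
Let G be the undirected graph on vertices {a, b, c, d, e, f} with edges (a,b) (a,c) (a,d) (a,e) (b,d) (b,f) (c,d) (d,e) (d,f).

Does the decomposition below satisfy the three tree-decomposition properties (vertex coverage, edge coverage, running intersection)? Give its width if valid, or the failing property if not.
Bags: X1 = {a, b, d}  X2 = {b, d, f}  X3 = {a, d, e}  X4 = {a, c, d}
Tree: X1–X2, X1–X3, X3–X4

Yes; width 2.

Vertex coverage: the bags together contain {a, b, c, d, e, f}, the full vertex set. Edge coverage: each edge of G has both endpoints in at least one bag. Running intersection: for every vertex, the bags containing it form a connected subtree. All three properties hold, so this is a valid tree decomposition of width max|bag| − 1 = 2, and hence tw(G) ≤ 2.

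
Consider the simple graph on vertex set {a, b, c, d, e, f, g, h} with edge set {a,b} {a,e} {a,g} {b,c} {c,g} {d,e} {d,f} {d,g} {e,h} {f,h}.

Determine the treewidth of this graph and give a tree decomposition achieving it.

Each bag holds 3 vertices, so the decomposition has width 2, which upper-bounds the treewidth. For the lower bound, G contains the cycle h–f–d–e–h, so G is not a forest; only forests have treewidth ≤ 1, hence tw(G) ≥ 2. Combining the bounds, tw(G) = 2.

Treewidth 2.
One optimal decomposition is:
Bags: B1 = {e, f, h}  B2 = {d, e, f}  B3 = {a, d, e}  B4 = {a, d, g}  B5 = {a, b, g}  B6 = {b, c, g}
Tree: B1–B2, B2–B3, B3–B4, B4–B5, B5–B6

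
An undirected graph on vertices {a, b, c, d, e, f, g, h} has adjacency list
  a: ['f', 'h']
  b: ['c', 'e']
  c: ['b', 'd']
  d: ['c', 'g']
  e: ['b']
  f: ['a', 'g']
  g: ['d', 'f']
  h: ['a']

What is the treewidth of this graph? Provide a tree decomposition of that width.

The largest bag has 2 vertices, giving width 1; this decomposition certifies tw(G) ≤ 1. G has an edge, so its treewidth is at least 1. Therefore the treewidth is 1.

Treewidth 1.
One such decomposition:
Bags: B1 = {a, h}  B2 = {a, f}  B3 = {f, g}  B4 = {d, g}  B5 = {c, d}  B6 = {b, c}  B7 = {b, e}
Tree: B1–B2, B2–B3, B3–B4, B4–B5, B5–B6, B6–B7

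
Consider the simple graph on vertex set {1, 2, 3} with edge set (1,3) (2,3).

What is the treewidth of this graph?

1

A width-1 tree decomposition is:
Bags: B1 = {2, 3}  B2 = {1, 3}
Tree: B1–B2
Each bag holds 2 vertices, so the decomposition has width 1, which upper-bounds the treewidth. Since G has at least one edge (e.g. 2–3), it is not an edgeless graph, so tw(G) ≥ 1. Therefore the treewidth is 1.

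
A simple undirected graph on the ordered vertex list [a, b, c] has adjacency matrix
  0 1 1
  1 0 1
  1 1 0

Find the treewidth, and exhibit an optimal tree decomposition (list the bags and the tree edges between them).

Treewidth 2.
One such decomposition:
Bags: B1 = {a, b, c}
Tree: (single bag)

With just one bag of size 3, the width is 3 − 1 = 2, so tw(G) ≤ 2. On the other hand G contains the 3-clique {a, b, c}. A clique must lie in a single bag of any decomposition, so no decomposition can have width below 2. Hence tw(G) = 2 exactly.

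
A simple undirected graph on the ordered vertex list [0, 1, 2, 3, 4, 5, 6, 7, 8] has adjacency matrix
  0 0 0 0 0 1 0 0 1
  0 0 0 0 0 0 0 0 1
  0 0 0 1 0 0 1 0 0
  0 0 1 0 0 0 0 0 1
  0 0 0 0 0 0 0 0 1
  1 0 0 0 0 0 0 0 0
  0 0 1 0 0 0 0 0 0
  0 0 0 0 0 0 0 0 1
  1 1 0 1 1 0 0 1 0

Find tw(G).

A width-1 tree decomposition is:
Bags: B1 = {3, 8}  B2 = {7, 8}  B3 = {0, 8}  B4 = {0, 5}  B5 = {2, 3}  B6 = {4, 8}  B7 = {1, 8}  B8 = {2, 6}
Tree: B1–B2, B1–B3, B3–B4, B1–B5, B2–B6, B1–B7, B5–B8
Every bag has size at most 2, so the width is 2 − 1 = 1 and tw(G) ≤ 1. Any graph with an edge has treewidth ≥ 1, and G has the edge 8–3. Hence tw(G) = 1 exactly.

1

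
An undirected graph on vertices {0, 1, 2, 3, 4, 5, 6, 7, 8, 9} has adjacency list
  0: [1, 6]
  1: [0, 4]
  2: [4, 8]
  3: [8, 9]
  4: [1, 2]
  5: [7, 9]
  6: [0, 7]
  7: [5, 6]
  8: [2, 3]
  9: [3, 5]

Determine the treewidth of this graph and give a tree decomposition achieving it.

The largest bag has 3 vertices, giving width 2; this decomposition certifies tw(G) ≤ 2. The edges 2–4–1–0–6–7–5–9–3–8–2 form a cycle, so G is not a tree and its treewidth is at least 2. The upper and lower bounds meet at 2, so that is the treewidth.

Treewidth 2.
One such decomposition:
Bags: B1 = {1, 2, 4}  B2 = {0, 1, 2}  B3 = {0, 2, 6}  B4 = {2, 6, 7}  B5 = {2, 5, 7}  B6 = {2, 5, 9}  B7 = {2, 3, 9}  B8 = {2, 3, 8}
Tree: B1–B2, B2–B3, B3–B4, B4–B5, B5–B6, B6–B7, B7–B8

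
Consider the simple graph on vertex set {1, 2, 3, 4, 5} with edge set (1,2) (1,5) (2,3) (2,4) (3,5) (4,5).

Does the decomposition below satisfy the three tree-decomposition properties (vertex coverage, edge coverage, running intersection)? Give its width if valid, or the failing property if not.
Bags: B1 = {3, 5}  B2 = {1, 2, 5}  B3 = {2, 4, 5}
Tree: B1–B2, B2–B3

No — edge (2,3) lies in no bag.

A tree decomposition must satisfy three properties: every vertex lies in some bag; for every edge, both endpoints lie together in some bag; and for every vertex, the bags containing it form a connected subtree. Here edge (2,3) lies in no bag, so the decomposition is invalid.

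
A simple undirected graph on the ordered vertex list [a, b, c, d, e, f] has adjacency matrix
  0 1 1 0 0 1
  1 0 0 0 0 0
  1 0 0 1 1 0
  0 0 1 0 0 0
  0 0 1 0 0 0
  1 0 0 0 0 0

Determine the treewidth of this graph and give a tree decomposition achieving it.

The largest bag has 2 vertices, giving width 1; this decomposition certifies tw(G) ≤ 1. Any graph with an edge has treewidth ≥ 1, and G has the edge a–c. Hence tw(G) = 1 exactly.

Treewidth 1.
Bags: B1 = {a, c}  B2 = {c, e}  B3 = {a, b}  B4 = {a, f}  B5 = {c, d}
Tree: B1–B2, B1–B3, B3–B4, B2–B5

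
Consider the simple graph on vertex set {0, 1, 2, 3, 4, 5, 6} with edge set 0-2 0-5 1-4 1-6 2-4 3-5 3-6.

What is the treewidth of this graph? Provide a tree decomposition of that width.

Treewidth 2.
One optimal decomposition is:
Bags: B1 = {3, 5, 6}  B2 = {1, 5, 6}  B3 = {1, 4, 5}  B4 = {2, 4, 5}  B5 = {0, 2, 5}
Tree: B1–B2, B2–B3, B3–B4, B4–B5

Every bag has size at most 3, so the width is 3 − 1 = 2 and tw(G) ≤ 2. For the lower bound, G contains the cycle 5–3–6–1–4–2–0–5, so G is not a forest; only forests have treewidth ≤ 1, hence tw(G) ≥ 2. Hence tw(G) = 2 exactly.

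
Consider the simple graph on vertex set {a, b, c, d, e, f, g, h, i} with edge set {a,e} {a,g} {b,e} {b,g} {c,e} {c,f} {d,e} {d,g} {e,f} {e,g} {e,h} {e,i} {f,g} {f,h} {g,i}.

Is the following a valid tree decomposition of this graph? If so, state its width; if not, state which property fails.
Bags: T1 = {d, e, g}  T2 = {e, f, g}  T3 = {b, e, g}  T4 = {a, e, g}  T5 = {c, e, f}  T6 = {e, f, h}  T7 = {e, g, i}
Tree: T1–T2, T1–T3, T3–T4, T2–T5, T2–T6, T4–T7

Yes; width 2.

Every vertex of G appears in some bag (union = {a, b, c, d, e, f, g, h, i}); every edge is covered by a bag; and for each vertex v the set of bags containing v is connected in the bag tree. The decomposition is therefore valid. The largest bag has 3 vertices, so the width is 2.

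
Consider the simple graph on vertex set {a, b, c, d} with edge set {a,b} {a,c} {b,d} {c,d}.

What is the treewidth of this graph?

2

A width-2 tree decomposition is:
Bags: B1 = {a, b, c}  B2 = {b, c, d}
Tree: B1–B2
The largest bag has 3 vertices, giving width 2; this decomposition certifies tw(G) ≤ 2. Since b–a–c–d–b is a cycle in G, G is not acyclic. Forests are exactly the graphs of treewidth ≤ 1, so tw(G) ≥ 2. Therefore the treewidth is 2.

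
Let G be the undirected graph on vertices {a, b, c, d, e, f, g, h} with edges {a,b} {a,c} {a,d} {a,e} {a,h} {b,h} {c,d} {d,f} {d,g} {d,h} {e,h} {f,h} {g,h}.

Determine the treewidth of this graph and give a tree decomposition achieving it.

Treewidth 2.
Bags: B1 = {a, b, h}  B2 = {a, d, h}  B3 = {d, f, h}  B4 = {d, g, h}  B5 = {a, e, h}  B6 = {a, c, d}
Tree: B1–B2, B2–B3, B2–B4, B2–B5, B2–B6

Each bag holds 3 vertices, so the decomposition has width 2, which upper-bounds the treewidth. On the other hand G contains the 3-clique {d, g, h}. A clique must lie in a single bag of any decomposition, so no decomposition can have width below 2. Combining the bounds, tw(G) = 2.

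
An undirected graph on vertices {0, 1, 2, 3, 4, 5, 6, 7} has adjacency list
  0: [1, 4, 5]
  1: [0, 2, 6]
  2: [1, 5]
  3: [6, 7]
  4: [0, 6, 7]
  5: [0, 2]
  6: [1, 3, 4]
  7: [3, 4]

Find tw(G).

2

A width-2 tree decomposition is:
Bags: B1 = {1, 2, 5}  B2 = {0, 1, 5}  B3 = {0, 1, 6}  B4 = {0, 4, 6}  B5 = {3, 4, 6}  B6 = {3, 4, 7}
Tree: B1–B2, B2–B3, B3–B4, B4–B5, B5–B6
Each bag holds 3 vertices, so the decomposition has width 2, which upper-bounds the treewidth. The edges 2–5–0–1–2 form a cycle, so G is not a tree and its treewidth is at least 2. Hence tw(G) = 2 exactly.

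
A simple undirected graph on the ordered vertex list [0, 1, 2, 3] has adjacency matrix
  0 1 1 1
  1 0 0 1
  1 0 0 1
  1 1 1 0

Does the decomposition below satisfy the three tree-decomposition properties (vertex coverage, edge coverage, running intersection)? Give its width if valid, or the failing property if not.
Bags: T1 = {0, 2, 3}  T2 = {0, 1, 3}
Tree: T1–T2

Yes; width 2.

Every vertex of G appears in some bag (union = {0, 1, 2, 3}); every edge is covered by a bag; and for each vertex v the set of bags containing v is connected in the bag tree. The decomposition is therefore valid. The largest bag has 3 vertices, so the width is 2.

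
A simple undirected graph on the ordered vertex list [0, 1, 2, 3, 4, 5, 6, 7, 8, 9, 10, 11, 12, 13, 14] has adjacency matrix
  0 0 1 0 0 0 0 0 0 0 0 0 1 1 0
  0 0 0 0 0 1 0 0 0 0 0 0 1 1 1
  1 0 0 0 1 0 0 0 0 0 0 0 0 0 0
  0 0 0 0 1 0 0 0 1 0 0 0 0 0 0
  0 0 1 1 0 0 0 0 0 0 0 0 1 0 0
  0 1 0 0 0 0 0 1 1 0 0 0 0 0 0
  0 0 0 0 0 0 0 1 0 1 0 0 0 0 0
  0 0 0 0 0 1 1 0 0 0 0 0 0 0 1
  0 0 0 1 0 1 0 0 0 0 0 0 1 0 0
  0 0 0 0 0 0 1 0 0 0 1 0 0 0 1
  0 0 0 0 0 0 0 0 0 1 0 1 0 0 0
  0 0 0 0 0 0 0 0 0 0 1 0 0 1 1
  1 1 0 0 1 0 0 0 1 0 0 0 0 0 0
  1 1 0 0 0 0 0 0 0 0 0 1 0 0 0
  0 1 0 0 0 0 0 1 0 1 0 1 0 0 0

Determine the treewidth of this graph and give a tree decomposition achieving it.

Treewidth 3.
One such decomposition:
Bags: B1 = {2, 3, 4, 8}  B2 = {2, 4, 8, 12}  B3 = {0, 2, 8, 12}  B4 = {0, 5, 8, 12}  B5 = {0, 1, 5, 12}  B6 = {0, 1, 5, 13}  B7 = {1, 5, 7, 13}  B8 = {1, 7, 13, 14}  B9 = {7, 11, 13, 14}  B10 = {6, 7, 11, 14}  B11 = {6, 9, 11, 14}  B12 = {6, 9, 10, 11}
Tree: B1–B2, B2–B3, B3–B4, B4–B5, B5–B6, B6–B7, B7–B8, B8–B9, B9–B10, B10–B11, B11–B12

The largest bag has 4 vertices, giving width 3; this decomposition certifies tw(G) ≤ 3. For the lower bound: the 4 vertex sets {2,3,4}, {8}, {12}, {0,1,5,13} are disjoint, each induces a connected subgraph, and every pair is joined by at least one edge of G. Contracting each set to a single vertex therefore yields K_{4} as a minor, and since treewidth is minor-monotone, tw(G) ≥ tw(K_{4}) = 3. The upper and lower bounds meet at 3, so that is the treewidth.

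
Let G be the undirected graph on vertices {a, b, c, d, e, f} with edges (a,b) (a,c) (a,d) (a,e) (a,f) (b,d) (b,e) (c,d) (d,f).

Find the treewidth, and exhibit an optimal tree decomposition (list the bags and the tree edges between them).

Treewidth 2.
Bags: B1 = {a, b, d}  B2 = {a, d, f}  B3 = {a, c, d}  B4 = {a, b, e}
Tree: B1–B2, B2–B3, B1–B4

Every bag has size at most 3, so the width is 3 − 1 = 2 and tw(G) ≤ 2. Conversely, {a, c, d} is a clique of size 3, and the vertices of any clique must share a bag in every tree decomposition; so some bag has ≥ 3 vertices and tw(G) ≥ 2. Therefore the treewidth is 2.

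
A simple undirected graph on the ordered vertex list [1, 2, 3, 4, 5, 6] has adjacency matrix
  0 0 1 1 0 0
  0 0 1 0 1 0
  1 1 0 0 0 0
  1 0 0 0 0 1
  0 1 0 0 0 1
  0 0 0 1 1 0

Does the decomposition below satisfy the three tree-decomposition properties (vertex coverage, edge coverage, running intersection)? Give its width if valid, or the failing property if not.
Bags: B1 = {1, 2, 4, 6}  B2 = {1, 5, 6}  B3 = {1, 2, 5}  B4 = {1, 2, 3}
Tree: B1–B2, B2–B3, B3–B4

No — bags containing vertex 2 are not connected in the tree.

A tree decomposition must satisfy three properties: every vertex lies in some bag; for every edge, both endpoints lie together in some bag; and for every vertex, the bags containing it form a connected subtree. Here bags containing vertex 2 are not connected in the tree, so the decomposition is invalid.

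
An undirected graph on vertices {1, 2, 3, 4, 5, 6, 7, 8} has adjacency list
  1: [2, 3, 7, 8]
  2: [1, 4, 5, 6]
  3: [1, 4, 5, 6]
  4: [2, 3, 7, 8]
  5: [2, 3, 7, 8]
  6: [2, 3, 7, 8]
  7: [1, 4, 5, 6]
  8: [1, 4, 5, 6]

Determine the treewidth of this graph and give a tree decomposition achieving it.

Every bag has size at most 5, so the width is 5 − 1 = 4 and tw(G) ≤ 4. For the lower bound: the 5 vertex sets {1,3}, {5,8}, {2,4}, {6}, {7} are disjoint, each induces a connected subgraph, and every pair is joined by at least one edge of G. Contracting each set to a single vertex therefore yields K_{5} as a minor, and since treewidth is minor-monotone, tw(G) ≥ tw(K_{5}) = 4. Therefore the treewidth is 4.

Treewidth 4.
One such decomposition:
Bags: B1 = {1, 3, 4, 5, 6}  B2 = {1, 4, 5, 6, 8}  B3 = {1, 2, 4, 5, 6}  B4 = {1, 4, 5, 6, 7}
Tree: B1–B2, B2–B3, B3–B4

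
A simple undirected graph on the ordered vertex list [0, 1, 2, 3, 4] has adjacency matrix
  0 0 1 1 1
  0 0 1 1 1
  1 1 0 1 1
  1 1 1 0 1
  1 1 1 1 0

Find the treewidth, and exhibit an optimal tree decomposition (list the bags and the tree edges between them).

Treewidth 3.
One such decomposition:
Bags: B1 = {1, 2, 3, 4}  B2 = {0, 2, 3, 4}
Tree: B1–B2

Each bag holds 4 vertices, so the decomposition has width 3, which upper-bounds the treewidth. On the other hand G contains the 4-clique {0, 2, 3, 4}. A clique must lie in a single bag of any decomposition, so no decomposition can have width below 3. The upper and lower bounds meet at 3, so that is the treewidth.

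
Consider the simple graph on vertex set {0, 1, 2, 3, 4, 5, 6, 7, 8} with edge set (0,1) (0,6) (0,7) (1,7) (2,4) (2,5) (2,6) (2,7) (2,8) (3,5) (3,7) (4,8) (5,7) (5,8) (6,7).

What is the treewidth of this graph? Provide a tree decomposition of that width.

Treewidth 2.
One optimal decomposition is:
Bags: B1 = {2, 4, 8}  B2 = {2, 5, 8}  B3 = {2, 5, 7}  B4 = {2, 6, 7}  B5 = {0, 6, 7}  B6 = {3, 5, 7}  B7 = {0, 1, 7}
Tree: B1–B2, B2–B3, B3–B4, B4–B5, B3–B6, B5–B7

The largest bag has 3 vertices, giving width 2; this decomposition certifies tw(G) ≤ 2. Conversely, {2, 4, 8} is a clique of size 3, and the vertices of any clique must share a bag in every tree decomposition; so some bag has ≥ 3 vertices and tw(G) ≥ 2. Combining the bounds, tw(G) = 2.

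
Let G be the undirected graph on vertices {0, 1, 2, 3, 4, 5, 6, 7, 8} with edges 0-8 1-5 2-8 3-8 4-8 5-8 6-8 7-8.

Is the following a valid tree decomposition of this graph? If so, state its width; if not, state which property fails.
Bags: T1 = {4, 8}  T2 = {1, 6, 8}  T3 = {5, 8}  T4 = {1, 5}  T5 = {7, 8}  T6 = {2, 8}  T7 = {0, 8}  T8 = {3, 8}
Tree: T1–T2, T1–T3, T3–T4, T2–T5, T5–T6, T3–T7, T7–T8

A tree decomposition must satisfy three properties: every vertex lies in some bag; for every edge, both endpoints lie together in some bag; and for every vertex, the bags containing it form a connected subtree. Here bags containing vertex 1 are not connected in the tree, so the decomposition is invalid.

No — bags containing vertex 1 are not connected in the tree.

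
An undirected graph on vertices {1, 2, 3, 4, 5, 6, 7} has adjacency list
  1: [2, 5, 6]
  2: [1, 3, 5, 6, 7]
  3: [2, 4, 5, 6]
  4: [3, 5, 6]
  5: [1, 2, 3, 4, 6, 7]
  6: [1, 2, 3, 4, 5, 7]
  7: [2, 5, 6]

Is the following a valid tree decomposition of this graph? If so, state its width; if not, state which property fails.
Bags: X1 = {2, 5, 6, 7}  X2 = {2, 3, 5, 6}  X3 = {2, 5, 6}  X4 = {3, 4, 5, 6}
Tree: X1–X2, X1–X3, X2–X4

No — vertex 1 appears in no bag.

A tree decomposition must satisfy three properties: every vertex lies in some bag; for every edge, both endpoints lie together in some bag; and for every vertex, the bags containing it form a connected subtree. Here vertex 1 appears in no bag, so the decomposition is invalid.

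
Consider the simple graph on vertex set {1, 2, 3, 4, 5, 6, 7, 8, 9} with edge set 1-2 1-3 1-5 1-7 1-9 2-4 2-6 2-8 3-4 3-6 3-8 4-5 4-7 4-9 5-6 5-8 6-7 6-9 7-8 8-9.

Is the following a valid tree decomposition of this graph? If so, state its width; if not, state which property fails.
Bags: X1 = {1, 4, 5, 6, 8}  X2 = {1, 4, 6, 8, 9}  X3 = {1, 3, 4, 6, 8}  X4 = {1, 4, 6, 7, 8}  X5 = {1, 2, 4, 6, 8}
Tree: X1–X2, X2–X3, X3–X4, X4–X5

Vertex coverage: the bags together contain {1, 2, 3, 4, 5, 6, 7, 8, 9}, the full vertex set. Edge coverage: each edge of G has both endpoints in at least one bag. Running intersection: for every vertex, the bags containing it form a connected subtree. All three properties hold, so this is a valid tree decomposition of width max|bag| − 1 = 4, and hence tw(G) ≤ 4.

Yes; width 4.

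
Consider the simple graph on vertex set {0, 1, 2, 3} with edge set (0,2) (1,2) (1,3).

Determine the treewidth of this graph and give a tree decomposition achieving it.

Each bag holds 2 vertices, so the decomposition has width 1, which upper-bounds the treewidth. Since G has at least one edge (e.g. 0–2), it is not an edgeless graph, so tw(G) ≥ 1. Combining the bounds, tw(G) = 1.

Treewidth 1.
Bags: B1 = {0, 2}  B2 = {1, 2}  B3 = {1, 3}
Tree: B1–B2, B2–B3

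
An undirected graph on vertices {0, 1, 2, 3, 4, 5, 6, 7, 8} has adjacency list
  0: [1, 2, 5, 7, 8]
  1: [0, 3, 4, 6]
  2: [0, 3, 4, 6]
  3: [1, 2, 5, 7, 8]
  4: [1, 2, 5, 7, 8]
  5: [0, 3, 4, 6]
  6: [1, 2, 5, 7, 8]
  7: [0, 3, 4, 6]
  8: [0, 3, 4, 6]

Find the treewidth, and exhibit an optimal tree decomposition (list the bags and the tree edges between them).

Each bag holds 5 vertices, so the decomposition has width 4, which upper-bounds the treewidth. For the lower bound: the 5 vertex sets {3,8}, {2,4}, {6,7}, {0}, {5} are disjoint, each induces a connected subgraph, and every pair is joined by at least one edge of G. Contracting each set to a single vertex therefore yields K_{5} as a minor, and since treewidth is minor-monotone, tw(G) ≥ tw(K_{5}) = 4. Combining the bounds, tw(G) = 4.

Treewidth 4.
One optimal decomposition is:
Bags: B1 = {0, 3, 4, 6, 8}  B2 = {0, 2, 3, 4, 6}  B3 = {0, 3, 4, 6, 7}  B4 = {0, 3, 4, 5, 6}  B5 = {0, 1, 3, 4, 6}
Tree: B1–B2, B2–B3, B3–B4, B4–B5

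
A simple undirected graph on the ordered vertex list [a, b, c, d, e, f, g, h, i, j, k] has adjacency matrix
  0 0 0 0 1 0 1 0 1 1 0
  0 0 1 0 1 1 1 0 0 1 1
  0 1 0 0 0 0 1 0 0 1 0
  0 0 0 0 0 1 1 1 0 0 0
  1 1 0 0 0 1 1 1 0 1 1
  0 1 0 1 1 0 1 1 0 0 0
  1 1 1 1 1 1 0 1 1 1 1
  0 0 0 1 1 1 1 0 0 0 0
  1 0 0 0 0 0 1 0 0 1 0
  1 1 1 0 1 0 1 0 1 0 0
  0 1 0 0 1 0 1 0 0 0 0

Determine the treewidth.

A width-3 tree decomposition is:
Bags: B1 = {e, f, g, h}  B2 = {d, f, g, h}  B3 = {b, e, f, g}  B4 = {b, e, g, j}  B5 = {b, e, g, k}  B6 = {a, e, g, j}  B7 = {b, c, g, j}  B8 = {a, g, i, j}
Tree: B1–B2, B1–B3, B3–B4, B4–B5, B4–B6, B4–B7, B6–B8
The largest bag has 4 vertices, giving width 3; this decomposition certifies tw(G) ≤ 3. On the other hand G contains the 4-clique {d, f, g, h}. A clique must lie in a single bag of any decomposition, so no decomposition can have width below 3. Combining the bounds, tw(G) = 3.

3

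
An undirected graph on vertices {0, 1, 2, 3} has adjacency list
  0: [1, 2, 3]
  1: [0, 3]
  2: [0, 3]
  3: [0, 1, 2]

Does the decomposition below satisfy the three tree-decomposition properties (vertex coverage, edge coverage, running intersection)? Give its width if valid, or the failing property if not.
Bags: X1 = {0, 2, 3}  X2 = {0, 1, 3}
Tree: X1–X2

Yes; width 2.

Checking the three conditions: (i) the bags cover all of {0, 1, 2, 3}; (ii) for each edge, some bag contains both endpoints; (iii) the bags containing any fixed vertex form a subtree. All hold, so the decomposition is valid with width 3 − 1 = 2.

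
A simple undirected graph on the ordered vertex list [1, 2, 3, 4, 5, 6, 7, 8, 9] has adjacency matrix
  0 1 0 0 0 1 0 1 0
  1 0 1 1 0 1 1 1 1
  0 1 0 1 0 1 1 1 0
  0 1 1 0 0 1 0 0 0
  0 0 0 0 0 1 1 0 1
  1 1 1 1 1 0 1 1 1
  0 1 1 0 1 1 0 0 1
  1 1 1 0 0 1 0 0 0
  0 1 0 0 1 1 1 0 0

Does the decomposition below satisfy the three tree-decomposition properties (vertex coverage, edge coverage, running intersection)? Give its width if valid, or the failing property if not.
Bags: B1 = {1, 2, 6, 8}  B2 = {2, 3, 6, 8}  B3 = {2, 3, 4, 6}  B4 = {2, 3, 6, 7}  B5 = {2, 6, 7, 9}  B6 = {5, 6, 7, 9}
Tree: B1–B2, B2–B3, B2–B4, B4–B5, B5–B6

Yes; width 3.

Checking the three conditions: (i) the bags cover all of {1, 2, 3, 4, 5, 6, 7, 8, 9}; (ii) for each edge, some bag contains both endpoints; (iii) the bags containing any fixed vertex form a subtree. All hold, so the decomposition is valid with width 4 − 1 = 3.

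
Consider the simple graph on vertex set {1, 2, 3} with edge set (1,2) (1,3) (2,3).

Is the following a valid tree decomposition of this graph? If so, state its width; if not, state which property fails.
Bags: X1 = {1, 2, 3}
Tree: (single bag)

Every vertex of G appears in some bag (union = {1, 2, 3}); every edge is covered by a bag; and for each vertex v the set of bags containing v is connected in the bag tree. The decomposition is therefore valid. The largest bag has 3 vertices, so the width is 2.

Yes; width 2.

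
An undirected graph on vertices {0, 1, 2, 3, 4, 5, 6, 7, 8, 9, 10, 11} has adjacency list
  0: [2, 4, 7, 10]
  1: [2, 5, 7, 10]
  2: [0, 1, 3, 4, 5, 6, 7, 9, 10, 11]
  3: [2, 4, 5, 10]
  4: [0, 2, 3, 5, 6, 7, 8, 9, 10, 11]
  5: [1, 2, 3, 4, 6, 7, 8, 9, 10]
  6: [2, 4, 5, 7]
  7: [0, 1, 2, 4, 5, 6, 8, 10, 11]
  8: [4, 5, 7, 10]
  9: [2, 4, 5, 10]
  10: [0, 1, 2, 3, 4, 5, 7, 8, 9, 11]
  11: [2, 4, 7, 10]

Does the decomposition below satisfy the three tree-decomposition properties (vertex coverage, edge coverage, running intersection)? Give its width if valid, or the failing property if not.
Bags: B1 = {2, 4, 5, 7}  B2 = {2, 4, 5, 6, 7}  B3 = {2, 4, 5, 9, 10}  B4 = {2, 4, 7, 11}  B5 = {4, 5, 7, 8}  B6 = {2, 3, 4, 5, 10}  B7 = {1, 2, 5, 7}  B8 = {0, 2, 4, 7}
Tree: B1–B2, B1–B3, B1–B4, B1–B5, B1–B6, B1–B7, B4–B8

A tree decomposition must satisfy three properties: every vertex lies in some bag; for every edge, both endpoints lie together in some bag; and for every vertex, the bags containing it form a connected subtree. Here edge (10,7) lies in no bag, so the decomposition is invalid.

No — edge (10,7) lies in no bag.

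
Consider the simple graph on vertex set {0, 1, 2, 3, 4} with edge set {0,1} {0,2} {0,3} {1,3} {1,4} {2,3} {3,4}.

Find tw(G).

A width-2 tree decomposition is:
Bags: B1 = {1, 3, 4}  B2 = {0, 1, 3}  B3 = {0, 2, 3}
Tree: B1–B2, B2–B3
Every bag has size at most 3, so the width is 3 − 1 = 2 and tw(G) ≤ 2. For the lower bound, the 3 vertices {0, 1, 3} are pairwise adjacent, and any tree decomposition puts a clique entirely inside one bag — forcing width ≥ 2. Combining the bounds, tw(G) = 2.

2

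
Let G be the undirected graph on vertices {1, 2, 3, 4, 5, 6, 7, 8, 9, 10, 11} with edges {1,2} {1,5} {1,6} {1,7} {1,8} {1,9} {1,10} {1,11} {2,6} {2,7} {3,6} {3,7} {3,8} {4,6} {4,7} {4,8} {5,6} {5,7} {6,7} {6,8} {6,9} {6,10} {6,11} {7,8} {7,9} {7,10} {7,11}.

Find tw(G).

3

A width-3 tree decomposition is:
Bags: B1 = {1, 5, 6, 7}  B2 = {1, 6, 7, 8}  B3 = {1, 6, 7, 10}  B4 = {1, 2, 6, 7}  B5 = {4, 6, 7, 8}  B6 = {1, 6, 7, 9}  B7 = {3, 6, 7, 8}  B8 = {1, 6, 7, 11}
Tree: B1–B2, B2–B3, B3–B4, B2–B5, B4–B6, B5–B7, B6–B8
The largest bag has 4 vertices, giving width 3; this decomposition certifies tw(G) ≤ 3. On the other hand G contains the 4-clique {1, 2, 6, 7}. A clique must lie in a single bag of any decomposition, so no decomposition can have width below 3. Hence tw(G) = 3 exactly.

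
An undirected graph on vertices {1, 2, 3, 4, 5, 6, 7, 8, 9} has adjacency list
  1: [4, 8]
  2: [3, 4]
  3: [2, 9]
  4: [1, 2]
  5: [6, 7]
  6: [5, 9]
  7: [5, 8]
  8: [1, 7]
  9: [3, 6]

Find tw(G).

2

A width-2 tree decomposition is:
Bags: B1 = {5, 6, 9}  B2 = {5, 7, 9}  B3 = {7, 8, 9}  B4 = {1, 8, 9}  B5 = {1, 4, 9}  B6 = {2, 4, 9}  B7 = {2, 3, 9}
Tree: B1–B2, B2–B3, B3–B4, B4–B5, B5–B6, B6–B7
Each bag holds 3 vertices, so the decomposition has width 2, which upper-bounds the treewidth. The edges 9–6–5–7–8–1–4–2–3–9 form a cycle, so G is not a tree and its treewidth is at least 2. The upper and lower bounds meet at 2, so that is the treewidth.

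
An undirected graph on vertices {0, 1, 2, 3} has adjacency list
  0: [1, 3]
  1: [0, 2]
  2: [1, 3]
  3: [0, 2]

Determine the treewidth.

2

A width-2 tree decomposition is:
Bags: B1 = {0, 1, 3}  B2 = {1, 2, 3}
Tree: B1–B2
Each bag holds 3 vertices, so the decomposition has width 2, which upper-bounds the treewidth. The edges 1–0–3–2–1 form a cycle, so G is not a tree and its treewidth is at least 2. Therefore the treewidth is 2.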